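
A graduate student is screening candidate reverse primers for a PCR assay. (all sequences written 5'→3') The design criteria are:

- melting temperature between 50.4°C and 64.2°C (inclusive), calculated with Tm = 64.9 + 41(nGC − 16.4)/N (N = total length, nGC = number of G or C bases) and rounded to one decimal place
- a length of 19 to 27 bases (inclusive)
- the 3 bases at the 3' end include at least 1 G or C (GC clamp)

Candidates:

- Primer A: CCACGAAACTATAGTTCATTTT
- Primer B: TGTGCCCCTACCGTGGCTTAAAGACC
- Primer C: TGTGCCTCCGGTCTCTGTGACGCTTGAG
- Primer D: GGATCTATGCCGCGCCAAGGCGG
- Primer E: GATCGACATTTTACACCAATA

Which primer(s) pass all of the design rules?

Primer A (22 nt, A=7 T=8 G=2 C=5): Tm = 64.9 + 41·(7 − 16.4)/22 = 47.4°C, outside 50.4–64.2°C ✗; length 22 ✓; 3' end TTT has 0 G/C, need ≥1 ✗ — fails.
Primer B (26 nt, A=5 T=6 G=6 C=9): Tm = 64.9 + 41·(15 − 16.4)/26 = 62.7°C ✓; length 26 ✓; 3' end ACC has 2 G/C ✓ — passes.
Primer C (28 nt, A=2 T=9 G=9 C=8): Tm = 64.9 + 41·(17 − 16.4)/28 = 65.8°C, outside 50.4–64.2°C ✗; length 28, outside 19–27 ✗; 3' end GAG has 2 G/C ✓ — fails.
Primer D (23 nt, A=4 T=3 G=9 C=7): Tm = 64.9 + 41·(16 − 16.4)/23 = 64.2°C ✓; length 23 ✓; 3' end CGG has 3 G/C ✓ — passes.
Primer E (21 nt, A=8 T=6 G=2 C=5): Tm = 64.9 + 41·(7 − 16.4)/21 = 46.5°C, outside 50.4–64.2°C ✗; length 21 ✓; 3' end ATA has 0 G/C, need ≥1 ✗ — fails.

Primer B and Primer D.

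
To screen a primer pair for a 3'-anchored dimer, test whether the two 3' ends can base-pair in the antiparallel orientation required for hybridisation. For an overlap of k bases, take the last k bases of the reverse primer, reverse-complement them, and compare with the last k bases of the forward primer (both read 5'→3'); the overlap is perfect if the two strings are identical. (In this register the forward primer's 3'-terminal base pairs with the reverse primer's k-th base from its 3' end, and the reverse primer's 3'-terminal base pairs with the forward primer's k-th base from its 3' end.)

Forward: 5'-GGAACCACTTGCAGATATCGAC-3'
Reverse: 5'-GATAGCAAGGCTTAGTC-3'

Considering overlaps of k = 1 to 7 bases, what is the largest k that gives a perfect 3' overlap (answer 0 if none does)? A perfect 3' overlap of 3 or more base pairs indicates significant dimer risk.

Last 7 bases (5'→3') — forward …TATCGAC, reverse …CTTAGTC.
Reverse complement of the reverse primer's last 7 bases: GACTAAG; its first k bases are the reverse complement of the reverse primer's last k bases, so a perfect k-base overlap needs the forward primer's last k bases to equal them.
Comparing (forward last k vs required): k=1: C vs G ✗; k=2: AC vs GA ✗; k=3: GAC vs GAC ✓; k=4: CGAC vs GACT ✗; k=5: TCGAC vs GACTA ✗; k=6: ATCGAC vs GACTAA ✗; k=7: TATCGAC vs GACTAAG ✗.
Only k = 3 is perfect, so the longest perfect 3' overlap is 3.

Longest perfect overlap: 3 complementary base pairs; significant dimer risk (threshold 3).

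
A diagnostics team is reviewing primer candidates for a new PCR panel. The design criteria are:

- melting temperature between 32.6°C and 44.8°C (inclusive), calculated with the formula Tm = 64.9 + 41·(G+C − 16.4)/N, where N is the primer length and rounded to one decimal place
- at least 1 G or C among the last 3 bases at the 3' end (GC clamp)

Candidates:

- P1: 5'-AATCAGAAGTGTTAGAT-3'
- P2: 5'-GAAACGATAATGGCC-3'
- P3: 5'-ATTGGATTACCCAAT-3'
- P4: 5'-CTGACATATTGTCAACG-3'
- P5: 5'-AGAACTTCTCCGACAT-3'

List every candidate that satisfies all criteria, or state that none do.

P1 (17 nt, A=7 T=5 G=4 C=1): Tm = 64.9 + 41·(5 − 16.4)/17 = 37.4°C ✓; 3' end GAT has 1 G/C ✓ — passes.
P2 (15 nt, A=6 T=2 G=4 C=3): Tm = 64.9 + 41·(7 − 16.4)/15 = 39.2°C ✓; 3' end GCC has 3 G/C ✓ — passes.
P3 (15 nt, A=5 T=5 G=2 C=3): Tm = 64.9 + 41·(5 − 16.4)/15 = 33.7°C ✓; 3' end AAT has 0 G/C, need ≥1 ✗ — fails.
P4 (17 nt, A=5 T=5 G=3 C=4): Tm = 64.9 + 41·(7 − 16.4)/17 = 42.2°C ✓; 3' end ACG has 2 G/C ✓ — passes.
P5 (16 nt, A=5 T=4 G=2 C=5): Tm = 64.9 + 41·(7 − 16.4)/16 = 40.8°C ✓; 3' end CAT has 1 G/C ✓ — passes.

P1, P2, P4 and P5.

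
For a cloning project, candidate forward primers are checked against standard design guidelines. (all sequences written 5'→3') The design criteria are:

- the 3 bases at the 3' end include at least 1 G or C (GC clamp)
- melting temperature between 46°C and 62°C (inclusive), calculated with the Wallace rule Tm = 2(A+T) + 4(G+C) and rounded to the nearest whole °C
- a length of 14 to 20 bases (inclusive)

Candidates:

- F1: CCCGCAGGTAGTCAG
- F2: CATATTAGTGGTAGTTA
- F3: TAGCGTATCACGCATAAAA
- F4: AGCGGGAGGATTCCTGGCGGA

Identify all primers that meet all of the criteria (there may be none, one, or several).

F1 only.

F1 (15 nt, A=3 T=2 G=5 C=5): 3' end CAG has 2 G/C ✓; Tm = 2·5 + 4·10 = 50°C ✓; length 15 ✓ — passes.
F2 (17 nt, A=5 T=7 G=4 C=1): 3' end TTA has 0 G/C, need ≥1 ✗; Tm = 2·12 + 4·5 = 44°C, outside 46–62°C ✗; length 17 ✓ — fails.
F3 (19 nt, A=8 T=4 G=3 C=4): 3' end AAA has 0 G/C, need ≥1 ✗; Tm = 2·12 + 4·7 = 52°C ✓; length 19 ✓ — fails.
F4 (21 nt, A=4 T=3 G=10 C=4): 3' end GGA has 2 G/C ✓; Tm = 2·7 + 4·14 = 70°C, outside 46–62°C ✗; length 21, outside 14–20 ✗ — fails.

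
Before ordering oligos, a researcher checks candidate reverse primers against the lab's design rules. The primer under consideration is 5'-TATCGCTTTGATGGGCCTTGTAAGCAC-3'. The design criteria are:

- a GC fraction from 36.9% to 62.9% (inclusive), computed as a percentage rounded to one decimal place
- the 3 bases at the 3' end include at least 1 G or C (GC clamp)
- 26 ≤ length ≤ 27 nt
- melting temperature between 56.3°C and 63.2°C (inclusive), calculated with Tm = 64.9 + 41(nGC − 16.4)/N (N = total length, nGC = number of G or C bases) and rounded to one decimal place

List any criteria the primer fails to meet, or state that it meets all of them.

Base counts: A=5, T=9, G=7, C=6 (length 27).
GC content: GC 13/27 = 48.1% ✓
GC clamp: 3' end CAC has 2 G/C ✓
length: length 27 ✓
Tm: Tm = 64.9 + 41·(13 − 16.4)/27 = 59.7°C ✓

Meets all criteria.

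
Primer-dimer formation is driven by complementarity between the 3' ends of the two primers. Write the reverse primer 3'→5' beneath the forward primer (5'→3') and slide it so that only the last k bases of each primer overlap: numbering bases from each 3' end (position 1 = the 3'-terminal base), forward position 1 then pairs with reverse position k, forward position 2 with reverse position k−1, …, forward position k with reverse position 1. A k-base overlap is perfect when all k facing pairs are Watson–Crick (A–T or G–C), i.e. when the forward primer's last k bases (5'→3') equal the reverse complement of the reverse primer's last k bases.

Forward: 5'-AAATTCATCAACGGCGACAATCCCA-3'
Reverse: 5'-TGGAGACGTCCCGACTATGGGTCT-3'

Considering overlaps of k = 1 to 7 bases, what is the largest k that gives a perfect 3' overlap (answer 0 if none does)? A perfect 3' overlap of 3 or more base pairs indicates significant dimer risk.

Longest perfect overlap: 1 complementary base pair; below the dimer-risk threshold (threshold 3).

Last 7 bases (5'→3') — forward …AATCCCA, reverse …TGGGTCT.
Reverse complement of the reverse primer's last 7 bases: AGACCCA; its first k bases are the reverse complement of the reverse primer's last k bases, so a perfect k-base overlap needs the forward primer's last k bases to equal them.
Comparing (forward last k vs required): k=1: A vs A ✓; k=2: CA vs AG ✗; k=3: CCA vs AGA ✗; k=4: CCCA vs AGAC ✗; k=5: TCCCA vs AGACC ✗; k=6: ATCCCA vs AGACCC ✗; k=7: AATCCCA vs AGACCCA ✗.
Only k = 1 is perfect, so the longest perfect 3' overlap is 1.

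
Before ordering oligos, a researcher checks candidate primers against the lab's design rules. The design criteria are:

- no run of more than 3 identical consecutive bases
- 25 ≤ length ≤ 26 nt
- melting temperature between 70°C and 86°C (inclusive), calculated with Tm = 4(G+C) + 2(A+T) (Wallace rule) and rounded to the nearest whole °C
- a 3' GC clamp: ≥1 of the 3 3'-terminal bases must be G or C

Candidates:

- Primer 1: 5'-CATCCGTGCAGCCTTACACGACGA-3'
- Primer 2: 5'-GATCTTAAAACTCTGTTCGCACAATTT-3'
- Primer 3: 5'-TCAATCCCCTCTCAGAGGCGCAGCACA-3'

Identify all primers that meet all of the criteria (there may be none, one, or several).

Primer 1 (24 nt, A=6 T=4 G=5 C=9): longest run = 2 ✓; length 24, outside 25–26 ✗; Tm = 2·10 + 4·14 = 76°C ✓; 3' end CGA has 2 G/C ✓ — fails.
Primer 2 (27 nt, A=8 T=10 G=3 C=6): longest run = 4, exceeds 3 ✗; length 27, outside 25–26 ✗; Tm = 2·18 + 4·9 = 72°C ✓; 3' end TTT has 0 G/C, need ≥1 ✗ — fails.
Primer 3 (27 nt, A=7 T=4 G=5 C=11): longest run = 4, exceeds 3 ✗; length 27, outside 25–26 ✗; Tm = 2·11 + 4·16 = 86°C ✓; 3' end ACA has 1 G/C ✓ — fails.

None of the candidates satisfy all criteria.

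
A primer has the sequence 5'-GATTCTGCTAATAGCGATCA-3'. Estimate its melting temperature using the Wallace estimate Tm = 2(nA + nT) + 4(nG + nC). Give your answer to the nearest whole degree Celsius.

56°C

Base counts: A=6, T=6, G=4, C=4 (length 20).
Tm = 2·(6+6) + 4·(4+4) = 2·12 + 4·8 = 24 + 32 = 56°C.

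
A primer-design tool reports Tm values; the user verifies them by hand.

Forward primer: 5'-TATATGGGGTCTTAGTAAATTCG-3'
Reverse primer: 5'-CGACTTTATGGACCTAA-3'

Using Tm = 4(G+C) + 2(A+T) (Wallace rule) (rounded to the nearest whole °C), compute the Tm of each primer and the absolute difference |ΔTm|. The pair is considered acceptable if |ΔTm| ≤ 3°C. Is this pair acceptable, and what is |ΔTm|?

|ΔTm| = 14°C; the pair is not acceptable.

Forward: A=6 T=9 G=6 C=2 → Tm = 2·15 + 4·8 = 62°C.
Reverse: A=5 T=5 G=3 C=4 → Tm = 2·10 + 4·7 = 48°C.
|ΔTm| = |62 − 48| = 14°C, > 3°C.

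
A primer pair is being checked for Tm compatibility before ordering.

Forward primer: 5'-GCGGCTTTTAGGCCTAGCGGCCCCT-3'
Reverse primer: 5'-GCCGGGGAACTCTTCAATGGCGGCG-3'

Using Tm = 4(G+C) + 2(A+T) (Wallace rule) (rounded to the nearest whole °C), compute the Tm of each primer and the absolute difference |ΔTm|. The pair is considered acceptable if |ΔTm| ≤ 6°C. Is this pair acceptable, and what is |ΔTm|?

Forward: A=2 T=6 G=8 C=9 → Tm = 2·8 + 4·17 = 84°C.
Reverse: A=4 T=4 G=10 C=7 → Tm = 2·8 + 4·17 = 84°C.
|ΔTm| = |84 − 84| = 0°C, ≤ 6°C.

|ΔTm| = 0°C; the pair is acceptable.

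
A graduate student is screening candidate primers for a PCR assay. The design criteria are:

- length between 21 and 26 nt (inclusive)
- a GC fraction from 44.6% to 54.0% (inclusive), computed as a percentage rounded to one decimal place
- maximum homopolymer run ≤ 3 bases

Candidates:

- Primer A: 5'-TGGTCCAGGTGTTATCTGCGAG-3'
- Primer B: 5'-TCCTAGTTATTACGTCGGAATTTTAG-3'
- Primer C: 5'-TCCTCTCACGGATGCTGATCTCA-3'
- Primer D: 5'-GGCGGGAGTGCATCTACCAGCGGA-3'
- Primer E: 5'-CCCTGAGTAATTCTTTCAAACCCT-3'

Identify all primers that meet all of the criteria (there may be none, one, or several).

Primer A (22 nt, A=3 T=7 G=8 C=4): length 22 ✓; GC 12/22 = 54.5%, outside 44.6–54.0% ✗; longest run = 2 ✓ — fails.
Primer B (26 nt, A=6 T=11 G=5 C=4): length 26 ✓; GC 9/26 = 34.6%, outside 44.6–54.0% ✗; longest run = 4, exceeds 3 ✗ — fails.
Primer C (23 nt, A=4 T=7 G=4 C=8): length 23 ✓; GC 12/23 = 52.2% ✓; longest run = 2 ✓ — passes.
Primer D (24 nt, A=5 T=3 G=10 C=6): length 24 ✓; GC 16/24 = 66.7%, outside 44.6–54.0% ✗; longest run = 3 ✓ — fails.
Primer E (24 nt, A=6 T=8 G=2 C=8): length 24 ✓; GC 10/24 = 41.7%, outside 44.6–54.0% ✗; longest run = 3 ✓ — fails.

Primer C only.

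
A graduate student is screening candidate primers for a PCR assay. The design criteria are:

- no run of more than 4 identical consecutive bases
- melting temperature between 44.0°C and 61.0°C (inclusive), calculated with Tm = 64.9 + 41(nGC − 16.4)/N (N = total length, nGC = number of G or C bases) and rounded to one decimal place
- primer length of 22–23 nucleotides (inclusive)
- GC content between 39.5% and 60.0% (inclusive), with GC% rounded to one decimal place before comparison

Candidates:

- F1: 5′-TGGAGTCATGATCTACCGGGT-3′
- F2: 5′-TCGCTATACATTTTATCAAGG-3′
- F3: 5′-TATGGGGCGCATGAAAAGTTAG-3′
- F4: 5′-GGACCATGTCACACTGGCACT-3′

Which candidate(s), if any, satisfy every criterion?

F1 (21 nt, A=4 T=6 G=7 C=4): longest run = 3 ✓; Tm = 64.9 + 41·(11 − 16.4)/21 = 54.4°C ✓; length 21, outside 22–23 ✗; GC 11/21 = 52.4% ✓ — fails.
F2 (21 nt, A=6 T=8 G=3 C=4): longest run = 4 ✓; Tm = 64.9 + 41·(7 − 16.4)/21 = 46.5°C ✓; length 21, outside 22–23 ✗; GC 7/21 = 33.3%, outside 39.5–60.0% ✗ — fails.
F3 (22 nt, A=7 T=5 G=8 C=2): longest run = 4 ✓; Tm = 64.9 + 41·(10 − 16.4)/22 = 53.0°C ✓; length 22 ✓; GC 10/22 = 45.5% ✓ — passes.
F4 (21 nt, A=5 T=4 G=5 C=7): longest run = 2 ✓; Tm = 64.9 + 41·(12 − 16.4)/21 = 56.3°C ✓; length 21, outside 22–23 ✗; GC 12/21 = 57.1% ✓ — fails.

F3 only.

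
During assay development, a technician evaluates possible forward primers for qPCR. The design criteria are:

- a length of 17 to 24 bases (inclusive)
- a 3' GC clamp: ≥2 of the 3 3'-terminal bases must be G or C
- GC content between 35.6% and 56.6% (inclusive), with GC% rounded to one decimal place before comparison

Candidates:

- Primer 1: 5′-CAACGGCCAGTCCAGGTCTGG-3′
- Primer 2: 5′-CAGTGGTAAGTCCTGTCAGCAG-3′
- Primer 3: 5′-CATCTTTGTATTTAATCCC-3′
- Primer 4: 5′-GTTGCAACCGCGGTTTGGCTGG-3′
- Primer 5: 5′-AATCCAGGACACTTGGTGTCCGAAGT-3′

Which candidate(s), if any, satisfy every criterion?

Primer 2 only.

Primer 1 (21 nt, A=4 T=3 G=7 C=7): length 21 ✓; 3' end TGG has 2 G/C ✓; GC 14/21 = 66.7%, outside 35.6–56.6% ✗ — fails.
Primer 2 (22 nt, A=5 T=5 G=7 C=5): length 22 ✓; 3' end CAG has 2 G/C ✓; GC 12/22 = 54.5% ✓ — passes.
Primer 3 (19 nt, A=4 T=9 G=1 C=5): length 19 ✓; 3' end CCC has 3 G/C ✓; GC 6/19 = 31.6%, outside 35.6–56.6% ✗ — fails.
Primer 4 (22 nt, A=2 T=6 G=9 C=5): length 22 ✓; 3' end TGG has 2 G/C ✓; GC 14/22 = 63.6%, outside 35.6–56.6% ✗ — fails.
Primer 5 (26 nt, A=7 T=6 G=7 C=6): length 26, outside 17–24 ✗; 3' end AGT has 1 G/C, need ≥2 ✗; GC 13/26 = 50.0% ✓ — fails.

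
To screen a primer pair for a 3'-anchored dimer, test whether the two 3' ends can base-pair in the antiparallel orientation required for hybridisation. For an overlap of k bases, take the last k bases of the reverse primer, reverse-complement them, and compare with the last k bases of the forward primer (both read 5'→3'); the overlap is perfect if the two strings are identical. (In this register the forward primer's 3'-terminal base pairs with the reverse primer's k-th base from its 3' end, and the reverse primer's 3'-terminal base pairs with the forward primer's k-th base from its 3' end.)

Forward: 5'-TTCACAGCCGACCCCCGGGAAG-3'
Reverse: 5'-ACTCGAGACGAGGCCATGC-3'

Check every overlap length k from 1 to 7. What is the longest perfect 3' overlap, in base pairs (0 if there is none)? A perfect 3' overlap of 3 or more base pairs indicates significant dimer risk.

Last 7 bases (5'→3') — forward …CGGGAAG, reverse …GCCATGC.
Reverse complement of the reverse primer's last 7 bases: GCATGGC; its first k bases are the reverse complement of the reverse primer's last k bases, so a perfect k-base overlap needs the forward primer's last k bases to equal them.
Comparing (forward last k vs required): k=1: G vs G ✓; k=2: AG vs GC ✗; k=3: AAG vs GCA ✗; k=4: GAAG vs GCAT ✗; k=5: GGAAG vs GCATG ✗; k=6: GGGAAG vs GCATGG ✗; k=7: CGGGAAG vs GCATGGC ✗.
Only k = 1 is perfect, so the longest perfect 3' overlap is 1.

Longest perfect overlap: 1 complementary base pair; below the dimer-risk threshold (threshold 3).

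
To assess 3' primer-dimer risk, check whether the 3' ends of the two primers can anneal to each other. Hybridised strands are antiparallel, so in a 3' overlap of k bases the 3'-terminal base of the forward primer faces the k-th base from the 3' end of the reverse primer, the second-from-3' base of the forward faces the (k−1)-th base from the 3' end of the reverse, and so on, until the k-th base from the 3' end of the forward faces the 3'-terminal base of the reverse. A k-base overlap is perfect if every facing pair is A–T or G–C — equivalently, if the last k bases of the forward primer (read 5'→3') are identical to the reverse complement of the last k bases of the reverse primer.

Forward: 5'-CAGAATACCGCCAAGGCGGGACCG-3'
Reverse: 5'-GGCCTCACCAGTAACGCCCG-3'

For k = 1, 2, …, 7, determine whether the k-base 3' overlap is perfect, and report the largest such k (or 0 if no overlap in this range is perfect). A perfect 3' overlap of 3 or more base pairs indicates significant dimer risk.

Last 7 bases (5'→3') — forward …GGGACCG, reverse …ACGCCCG.
Reverse complement of the reverse primer's last 7 bases: CGGGCGT; its first k bases are the reverse complement of the reverse primer's last k bases, so a perfect k-base overlap needs the forward primer's last k bases to equal them.
Comparing (forward last k vs required): k=1: G vs C ✗; k=2: CG vs CG ✓; k=3: CCG vs CGG ✗; k=4: ACCG vs CGGG ✗; k=5: GACCG vs CGGGC ✗; k=6: GGACCG vs CGGGCG ✗; k=7: GGGACCG vs CGGGCGT ✗.
Only k = 2 is perfect, so the longest perfect 3' overlap is 2.

Longest perfect overlap: 2 complementary base pairs; below the dimer-risk threshold (threshold 3).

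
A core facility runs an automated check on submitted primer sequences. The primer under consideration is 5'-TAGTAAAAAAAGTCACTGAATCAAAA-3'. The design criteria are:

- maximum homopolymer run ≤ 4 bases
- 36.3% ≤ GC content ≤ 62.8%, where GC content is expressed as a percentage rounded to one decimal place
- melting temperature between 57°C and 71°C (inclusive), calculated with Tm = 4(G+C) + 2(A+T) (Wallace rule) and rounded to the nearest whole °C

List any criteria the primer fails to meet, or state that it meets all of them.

Fails: homopolymer run, GC content.

Base counts: A=15, T=5, G=3, C=3 (length 26).
homopolymer run: longest run = 7, exceeds 4 ✗
GC content: GC 6/26 = 23.1%, outside 36.3–62.8% ✗
Tm: Tm = 2·20 + 4·6 = 64°C ✓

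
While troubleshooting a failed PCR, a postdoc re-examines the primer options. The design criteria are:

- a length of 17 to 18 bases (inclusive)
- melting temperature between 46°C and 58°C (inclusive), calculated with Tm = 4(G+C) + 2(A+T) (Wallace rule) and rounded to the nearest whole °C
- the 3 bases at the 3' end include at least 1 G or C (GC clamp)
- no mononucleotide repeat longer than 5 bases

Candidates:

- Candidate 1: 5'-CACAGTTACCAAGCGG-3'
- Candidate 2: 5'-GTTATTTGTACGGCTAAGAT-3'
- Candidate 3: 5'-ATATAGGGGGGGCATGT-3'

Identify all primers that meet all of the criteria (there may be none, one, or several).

Candidate 1 (16 nt, A=5 T=2 G=4 C=5): length 16, outside 17–18 ✗; Tm = 2·7 + 4·9 = 50°C ✓; 3' end CGG has 3 G/C ✓; longest run = 2 ✓ — fails.
Candidate 2 (20 nt, A=5 T=8 G=5 C=2): length 20, outside 17–18 ✗; Tm = 2·13 + 4·7 = 54°C ✓; 3' end GAT has 1 G/C ✓; longest run = 3 ✓ — fails.
Candidate 3 (17 nt, A=4 T=4 G=8 C=1): length 17 ✓; Tm = 2·8 + 4·9 = 52°C ✓; 3' end TGT has 1 G/C ✓; longest run = 7, exceeds 5 ✗ — fails.

None of the candidates satisfy all criteria.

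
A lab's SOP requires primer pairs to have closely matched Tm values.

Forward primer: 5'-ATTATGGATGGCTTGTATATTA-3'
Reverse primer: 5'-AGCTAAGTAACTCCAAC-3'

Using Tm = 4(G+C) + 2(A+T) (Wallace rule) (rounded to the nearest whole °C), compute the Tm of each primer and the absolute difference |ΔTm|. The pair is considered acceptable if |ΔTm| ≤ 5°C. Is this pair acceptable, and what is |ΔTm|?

|ΔTm| = 8°C; the pair is not acceptable.

Forward: A=6 T=10 G=5 C=1 → Tm = 2·16 + 4·6 = 56°C.
Reverse: A=7 T=3 G=2 C=5 → Tm = 2·10 + 4·7 = 48°C.
|ΔTm| = |56 − 48| = 8°C, > 5°C.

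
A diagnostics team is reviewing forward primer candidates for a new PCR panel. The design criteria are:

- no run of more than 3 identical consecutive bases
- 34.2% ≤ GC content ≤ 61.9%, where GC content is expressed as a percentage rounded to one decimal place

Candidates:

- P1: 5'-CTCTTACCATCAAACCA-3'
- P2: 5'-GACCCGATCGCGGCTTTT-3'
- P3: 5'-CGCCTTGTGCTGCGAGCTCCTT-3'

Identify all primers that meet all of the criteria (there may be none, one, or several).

P1 (17 nt, A=6 T=4 G=0 C=7): longest run = 3 ✓; GC 7/17 = 41.2% ✓ — passes.
P2 (18 nt, A=2 T=5 G=5 C=6): longest run = 4, exceeds 3 ✗; GC 11/18 = 61.1% ✓ — fails.
P3 (22 nt, A=1 T=7 G=6 C=8): longest run = 2 ✓; GC 14/22 = 63.6%, outside 34.2–61.9% ✗ — fails.

P1 only.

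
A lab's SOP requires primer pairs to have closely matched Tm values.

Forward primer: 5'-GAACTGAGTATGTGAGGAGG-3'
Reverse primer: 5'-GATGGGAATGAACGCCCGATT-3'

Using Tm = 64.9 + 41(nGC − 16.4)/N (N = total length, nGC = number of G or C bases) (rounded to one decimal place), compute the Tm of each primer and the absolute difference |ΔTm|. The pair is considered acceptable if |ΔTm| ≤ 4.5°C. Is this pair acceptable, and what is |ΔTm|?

Forward: G+C = 10, N = 20 → Tm = 64.9 + 41·(10 − 16.4)/20 = 51.8°C.
Reverse: G+C = 11, N = 21 → Tm = 64.9 + 41·(11 − 16.4)/21 = 54.4°C.
|ΔTm| = |51.8 − 54.4| = 2.6°C, ≤ 4.5°C.

|ΔTm| = 2.6°C; the pair is acceptable.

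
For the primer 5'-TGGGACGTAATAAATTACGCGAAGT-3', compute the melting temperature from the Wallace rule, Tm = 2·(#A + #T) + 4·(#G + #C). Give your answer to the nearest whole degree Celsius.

70°C

Base counts: A=9, T=6, G=7, C=3 (length 25).
Tm = 2·(9+6) + 4·(7+3) = 2·15 + 4·10 = 30 + 40 = 70°C.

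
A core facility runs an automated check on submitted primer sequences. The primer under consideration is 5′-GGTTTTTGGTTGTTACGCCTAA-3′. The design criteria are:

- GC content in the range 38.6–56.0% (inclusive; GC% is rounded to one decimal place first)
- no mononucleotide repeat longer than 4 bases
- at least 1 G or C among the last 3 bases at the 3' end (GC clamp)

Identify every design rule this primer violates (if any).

Fails: homopolymer run, GC clamp.

Base counts: A=3, T=10, G=6, C=3 (length 22).
GC content: GC 9/22 = 40.9% ✓
homopolymer run: longest run = 5, exceeds 4 ✗
GC clamp: 3' end TAA has 0 G/C, need ≥1 ✗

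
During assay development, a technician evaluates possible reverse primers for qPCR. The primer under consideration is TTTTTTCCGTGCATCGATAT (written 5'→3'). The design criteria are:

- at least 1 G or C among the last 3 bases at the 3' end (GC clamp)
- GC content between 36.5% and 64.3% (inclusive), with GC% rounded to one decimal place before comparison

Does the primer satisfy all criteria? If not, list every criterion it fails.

Fails: GC clamp, GC content.

Base counts: A=3, T=10, G=3, C=4 (length 20).
GC clamp: 3' end TAT has 0 G/C, need ≥1 ✗
GC content: GC 7/20 = 35.0%, outside 36.5–64.3% ✗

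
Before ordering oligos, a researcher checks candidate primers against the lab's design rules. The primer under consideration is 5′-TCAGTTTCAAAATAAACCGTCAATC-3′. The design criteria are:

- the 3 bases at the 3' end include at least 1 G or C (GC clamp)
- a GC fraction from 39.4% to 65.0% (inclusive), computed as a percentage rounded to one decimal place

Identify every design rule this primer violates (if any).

Fails: GC content.

Base counts: A=10, T=7, G=2, C=6 (length 25).
GC clamp: 3' end ATC has 1 G/C ✓
GC content: GC 8/25 = 32.0%, outside 39.4–65.0% ✗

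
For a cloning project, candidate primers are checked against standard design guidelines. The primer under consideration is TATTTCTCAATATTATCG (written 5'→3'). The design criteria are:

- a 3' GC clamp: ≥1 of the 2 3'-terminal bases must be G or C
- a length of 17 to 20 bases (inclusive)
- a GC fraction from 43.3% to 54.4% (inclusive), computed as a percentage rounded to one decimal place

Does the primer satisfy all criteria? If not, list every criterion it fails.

Base counts: A=5, T=9, G=1, C=3 (length 18).
GC clamp: 3' end CG has 2 G/C ✓
length: length 18 ✓
GC content: GC 4/18 = 22.2%, outside 43.3–54.4% ✗

Fails: GC content.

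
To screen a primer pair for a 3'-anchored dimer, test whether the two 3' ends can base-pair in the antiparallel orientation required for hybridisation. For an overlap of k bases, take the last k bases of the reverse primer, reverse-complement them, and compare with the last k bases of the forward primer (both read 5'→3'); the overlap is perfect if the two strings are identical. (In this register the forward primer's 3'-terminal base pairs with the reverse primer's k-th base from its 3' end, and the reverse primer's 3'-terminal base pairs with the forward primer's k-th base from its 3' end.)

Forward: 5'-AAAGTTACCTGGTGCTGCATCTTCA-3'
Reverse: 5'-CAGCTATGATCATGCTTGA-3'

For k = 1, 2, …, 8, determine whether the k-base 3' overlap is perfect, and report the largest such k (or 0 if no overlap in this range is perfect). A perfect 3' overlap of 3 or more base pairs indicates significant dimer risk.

Last 8 bases (5'→3') — forward …CATCTTCA, reverse …ATGCTTGA.
Reverse complement of the reverse primer's last 8 bases: TCAAGCAT; its first k bases are the reverse complement of the reverse primer's last k bases, so a perfect k-base overlap needs the forward primer's last k bases to equal them.
Comparing (forward last k vs required): k=1: A vs T ✗; k=2: CA vs TC ✗; k=3: TCA vs TCA ✓; k=4: TTCA vs TCAA ✗; k=5: CTTCA vs TCAAG ✗; k=6: TCTTCA vs TCAAGC ✗; k=7: ATCTTCA vs TCAAGCA ✗; k=8: CATCTTCA vs TCAAGCAT ✗.
Only k = 3 is perfect, so the longest perfect 3' overlap is 3.

Longest perfect overlap: 3 complementary base pairs; significant dimer risk (threshold 3).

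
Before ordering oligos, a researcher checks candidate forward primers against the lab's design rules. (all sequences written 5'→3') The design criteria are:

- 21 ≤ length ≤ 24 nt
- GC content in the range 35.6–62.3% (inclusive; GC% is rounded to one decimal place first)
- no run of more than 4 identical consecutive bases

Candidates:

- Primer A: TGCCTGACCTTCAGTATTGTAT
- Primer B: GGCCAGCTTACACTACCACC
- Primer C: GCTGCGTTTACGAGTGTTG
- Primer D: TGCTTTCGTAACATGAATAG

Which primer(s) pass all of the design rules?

Primer A only.

Primer A (22 nt, A=4 T=9 G=4 C=5): length 22 ✓; GC 9/22 = 40.9% ✓; longest run = 2 ✓ — passes.
Primer B (20 nt, A=5 T=3 G=3 C=9): length 20, outside 21–24 ✗; GC 12/20 = 60.0% ✓; longest run = 2 ✓ — fails.
Primer C (19 nt, A=2 T=7 G=7 C=3): length 19, outside 21–24 ✗; GC 10/19 = 52.6% ✓; longest run = 3 ✓ — fails.
Primer D (20 nt, A=6 T=7 G=4 C=3): length 20, outside 21–24 ✗; GC 7/20 = 35.0%, outside 35.6–62.3% ✗; longest run = 3 ✓ — fails.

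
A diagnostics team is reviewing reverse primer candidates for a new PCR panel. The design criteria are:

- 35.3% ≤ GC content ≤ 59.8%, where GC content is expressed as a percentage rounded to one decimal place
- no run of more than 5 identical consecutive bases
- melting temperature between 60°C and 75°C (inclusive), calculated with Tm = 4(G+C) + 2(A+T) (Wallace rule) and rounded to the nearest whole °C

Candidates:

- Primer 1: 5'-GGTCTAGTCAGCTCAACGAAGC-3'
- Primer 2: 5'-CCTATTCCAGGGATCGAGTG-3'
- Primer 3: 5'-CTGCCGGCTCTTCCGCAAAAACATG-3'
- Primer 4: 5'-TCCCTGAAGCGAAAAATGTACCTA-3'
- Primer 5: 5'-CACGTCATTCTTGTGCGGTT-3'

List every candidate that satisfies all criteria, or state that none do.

Primer 1, Primer 2, Primer 4 and Primer 5.

Primer 1 (22 nt, A=6 T=4 G=6 C=6): GC 12/22 = 54.5% ✓; longest run = 2 ✓; Tm = 2·10 + 4·12 = 68°C ✓ — passes.
Primer 2 (20 nt, A=4 T=5 G=6 C=5): GC 11/20 = 55.0% ✓; longest run = 3 ✓; Tm = 2·9 + 4·11 = 62°C ✓ — passes.
Primer 3 (25 nt, A=6 T=5 G=5 C=9): GC 14/25 = 56.0% ✓; longest run = 5 ✓; Tm = 2·11 + 4·14 = 78°C, outside 60–75°C ✗ — fails.
Primer 4 (24 nt, A=9 T=5 G=4 C=6): GC 10/24 = 41.7% ✓; longest run = 5 ✓; Tm = 2·14 + 4·10 = 68°C ✓ — passes.
Primer 5 (20 nt, A=2 T=8 G=5 C=5): GC 10/20 = 50.0% ✓; longest run = 2 ✓; Tm = 2·10 + 4·10 = 60°C ✓ — passes.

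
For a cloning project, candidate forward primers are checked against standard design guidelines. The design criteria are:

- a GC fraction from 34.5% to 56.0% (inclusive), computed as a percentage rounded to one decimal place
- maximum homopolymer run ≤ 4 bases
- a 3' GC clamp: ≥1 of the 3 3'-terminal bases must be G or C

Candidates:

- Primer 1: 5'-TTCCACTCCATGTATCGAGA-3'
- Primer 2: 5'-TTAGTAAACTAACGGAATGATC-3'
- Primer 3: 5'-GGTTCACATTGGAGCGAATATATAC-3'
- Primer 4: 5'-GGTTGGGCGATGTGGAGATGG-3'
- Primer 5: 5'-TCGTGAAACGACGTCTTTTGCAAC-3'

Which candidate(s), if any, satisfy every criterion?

Primer 1, Primer 3 and Primer 5.

Primer 1 (20 nt, A=5 T=6 G=3 C=6): GC 9/20 = 45.0% ✓; longest run = 2 ✓; 3' end AGA has 1 G/C ✓ — passes.
Primer 2 (22 nt, A=9 T=6 G=4 C=3): GC 7/22 = 31.8%, outside 34.5–56.0% ✗; longest run = 3 ✓; 3' end ATC has 1 G/C ✓ — fails.
Primer 3 (25 nt, A=8 T=7 G=6 C=4): GC 10/25 = 40.0% ✓; longest run = 2 ✓; 3' end TAC has 1 G/C ✓ — passes.
Primer 4 (21 nt, A=3 T=5 G=12 C=1): GC 13/21 = 61.9%, outside 34.5–56.0% ✗; longest run = 3 ✓; 3' end TGG has 2 G/C ✓ — fails.
Primer 5 (24 nt, A=6 T=7 G=5 C=6): GC 11/24 = 45.8% ✓; longest run = 4 ✓; 3' end AAC has 1 G/C ✓ — passes.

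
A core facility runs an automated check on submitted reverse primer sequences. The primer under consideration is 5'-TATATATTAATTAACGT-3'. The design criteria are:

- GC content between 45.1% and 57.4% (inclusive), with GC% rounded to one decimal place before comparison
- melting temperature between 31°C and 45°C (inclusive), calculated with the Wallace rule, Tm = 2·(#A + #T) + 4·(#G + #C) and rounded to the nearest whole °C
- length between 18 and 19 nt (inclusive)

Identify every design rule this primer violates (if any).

Base counts: A=7, T=8, G=1, C=1 (length 17).
GC content: GC 2/17 = 11.8%, outside 45.1–57.4% ✗
Tm: Tm = 2·15 + 4·2 = 38°C ✓
length: length 17, outside 18–19 ✗

Fails: GC content, length.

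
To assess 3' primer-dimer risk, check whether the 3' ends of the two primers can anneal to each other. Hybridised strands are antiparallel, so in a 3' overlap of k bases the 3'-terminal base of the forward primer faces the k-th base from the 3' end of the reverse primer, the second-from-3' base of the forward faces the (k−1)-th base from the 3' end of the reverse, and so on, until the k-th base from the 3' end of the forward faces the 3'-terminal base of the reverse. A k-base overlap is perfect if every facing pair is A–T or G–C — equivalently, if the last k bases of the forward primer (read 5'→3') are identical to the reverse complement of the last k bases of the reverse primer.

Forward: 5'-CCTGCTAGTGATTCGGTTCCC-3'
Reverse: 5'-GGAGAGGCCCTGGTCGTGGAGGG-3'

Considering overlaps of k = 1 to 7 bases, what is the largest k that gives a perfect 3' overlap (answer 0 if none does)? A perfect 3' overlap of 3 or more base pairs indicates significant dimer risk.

Longest perfect overlap: 3 complementary base pairs; significant dimer risk (threshold 3).

Last 7 bases (5'→3') — forward …GGTTCCC, reverse …TGGAGGG.
Reverse complement of the reverse primer's last 7 bases: CCCTCCA; its first k bases are the reverse complement of the reverse primer's last k bases, so a perfect k-base overlap needs the forward primer's last k bases to equal them.
Comparing (forward last k vs required): k=1: C vs C ✓; k=2: CC vs CC ✓; k=3: CCC vs CCC ✓; k=4: TCCC vs CCCT ✗; k=5: TTCCC vs CCCTC ✗; k=6: GTTCCC vs CCCTCC ✗; k=7: GGTTCCC vs CCCTCCA ✗.
Perfect overlaps at k = 1, 2, 3; the largest is 3.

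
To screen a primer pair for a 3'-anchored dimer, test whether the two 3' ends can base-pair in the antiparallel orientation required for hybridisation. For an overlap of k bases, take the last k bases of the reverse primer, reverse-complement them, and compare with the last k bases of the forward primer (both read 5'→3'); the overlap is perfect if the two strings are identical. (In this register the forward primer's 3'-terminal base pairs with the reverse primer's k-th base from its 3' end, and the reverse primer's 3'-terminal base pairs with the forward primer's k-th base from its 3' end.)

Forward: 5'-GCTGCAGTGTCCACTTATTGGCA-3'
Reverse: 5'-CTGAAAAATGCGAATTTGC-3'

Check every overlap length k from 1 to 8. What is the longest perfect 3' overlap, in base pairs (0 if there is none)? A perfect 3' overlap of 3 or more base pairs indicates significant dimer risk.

Last 8 bases (5'→3') — forward …TATTGGCA, reverse …GAATTTGC.
Reverse complement of the reverse primer's last 8 bases: GCAAATTC; its first k bases are the reverse complement of the reverse primer's last k bases, so a perfect k-base overlap needs the forward primer's last k bases to equal them.
Comparing (forward last k vs required): k=1: A vs G ✗; k=2: CA vs GC ✗; k=3: GCA vs GCA ✓; k=4: GGCA vs GCAA ✗; k=5: TGGCA vs GCAAA ✗; k=6: TTGGCA vs GCAAAT ✗; k=7: ATTGGCA vs GCAAATT ✗; k=8: TATTGGCA vs GCAAATTC ✗.
Only k = 3 is perfect, so the longest perfect 3' overlap is 3.

Longest perfect overlap: 3 complementary base pairs; significant dimer risk (threshold 3).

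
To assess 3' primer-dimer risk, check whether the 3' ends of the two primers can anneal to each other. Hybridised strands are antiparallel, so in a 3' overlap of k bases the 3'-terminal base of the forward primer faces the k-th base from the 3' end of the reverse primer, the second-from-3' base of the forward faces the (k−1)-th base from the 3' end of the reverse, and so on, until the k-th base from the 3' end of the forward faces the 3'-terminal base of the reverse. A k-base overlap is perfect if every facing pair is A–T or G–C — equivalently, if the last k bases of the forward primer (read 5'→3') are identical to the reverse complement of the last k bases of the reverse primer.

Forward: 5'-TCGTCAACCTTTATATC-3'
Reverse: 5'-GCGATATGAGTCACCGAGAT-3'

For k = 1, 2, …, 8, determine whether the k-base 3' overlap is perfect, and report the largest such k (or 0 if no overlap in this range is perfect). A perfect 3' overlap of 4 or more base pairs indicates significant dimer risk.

Longest perfect overlap: 3 complementary base pairs; below the dimer-risk threshold (threshold 4).

Last 8 bases (5'→3') — forward …TTTATATC, reverse …ACCGAGAT.
Reverse complement of the reverse primer's last 8 bases: ATCTCGGT; its first k bases are the reverse complement of the reverse primer's last k bases, so a perfect k-base overlap needs the forward primer's last k bases to equal them.
Comparing (forward last k vs required): k=1: C vs A ✗; k=2: TC vs AT ✗; k=3: ATC vs ATC ✓; k=4: TATC vs ATCT ✗; k=5: ATATC vs ATCTC ✗; k=6: TATATC vs ATCTCG ✗; k=7: TTATATC vs ATCTCGG ✗; k=8: TTTATATC vs ATCTCGGT ✗.
Only k = 3 is perfect, so the longest perfect 3' overlap is 3.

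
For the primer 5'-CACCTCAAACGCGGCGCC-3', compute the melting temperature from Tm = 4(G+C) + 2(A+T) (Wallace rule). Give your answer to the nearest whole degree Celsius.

Base counts: A=4, T=1, G=4, C=9 (length 18).
Tm = 2·(4+1) + 4·(4+9) = 2·5 + 4·13 = 10 + 52 = 62°C.

62°C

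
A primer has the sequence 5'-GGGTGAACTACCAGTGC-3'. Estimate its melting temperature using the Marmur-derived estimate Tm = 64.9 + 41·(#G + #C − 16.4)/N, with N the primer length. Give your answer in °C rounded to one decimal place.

Base counts: A=4, T=3, G=6, C=4; G+C = 10, N = 17.
Tm = 64.9 + 41·(10 − 16.4)/17 = 64.9 + -262.40/17 = 49.5°C.

49.5°C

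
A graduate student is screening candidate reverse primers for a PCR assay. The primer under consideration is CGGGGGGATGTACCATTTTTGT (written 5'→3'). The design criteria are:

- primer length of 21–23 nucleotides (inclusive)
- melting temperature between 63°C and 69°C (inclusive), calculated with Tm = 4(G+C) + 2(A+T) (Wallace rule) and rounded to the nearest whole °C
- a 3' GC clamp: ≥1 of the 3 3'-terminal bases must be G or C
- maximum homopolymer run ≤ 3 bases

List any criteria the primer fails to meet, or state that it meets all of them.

Fails: homopolymer run.

Base counts: A=3, T=8, G=8, C=3 (length 22).
length: length 22 ✓
Tm: Tm = 2·11 + 4·11 = 66°C ✓
GC clamp: 3' end TGT has 1 G/C ✓
homopolymer run: longest run = 6, exceeds 3 ✗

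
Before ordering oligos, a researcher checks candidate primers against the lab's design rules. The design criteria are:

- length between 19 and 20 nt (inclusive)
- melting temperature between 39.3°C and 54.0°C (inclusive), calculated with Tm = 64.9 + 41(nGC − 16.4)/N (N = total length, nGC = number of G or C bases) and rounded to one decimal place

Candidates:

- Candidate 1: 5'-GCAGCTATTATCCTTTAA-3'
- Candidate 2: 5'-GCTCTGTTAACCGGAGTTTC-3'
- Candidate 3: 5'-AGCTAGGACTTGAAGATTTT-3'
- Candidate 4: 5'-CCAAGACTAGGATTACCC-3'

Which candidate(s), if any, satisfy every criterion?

Candidate 2 and Candidate 3.

Candidate 1 (18 nt, A=5 T=7 G=2 C=4): length 18, outside 19–20 ✗; Tm = 64.9 + 41·(6 − 16.4)/18 = 41.2°C ✓ — fails.
Candidate 2 (20 nt, A=3 T=7 G=5 C=5): length 20 ✓; Tm = 64.9 + 41·(10 − 16.4)/20 = 51.8°C ✓ — passes.
Candidate 3 (20 nt, A=6 T=7 G=5 C=2): length 20 ✓; Tm = 64.9 + 41·(7 − 16.4)/20 = 45.6°C ✓ — passes.
Candidate 4 (18 nt, A=6 T=3 G=3 C=6): length 18, outside 19–20 ✗; Tm = 64.9 + 41·(9 − 16.4)/18 = 48.0°C ✓ — fails.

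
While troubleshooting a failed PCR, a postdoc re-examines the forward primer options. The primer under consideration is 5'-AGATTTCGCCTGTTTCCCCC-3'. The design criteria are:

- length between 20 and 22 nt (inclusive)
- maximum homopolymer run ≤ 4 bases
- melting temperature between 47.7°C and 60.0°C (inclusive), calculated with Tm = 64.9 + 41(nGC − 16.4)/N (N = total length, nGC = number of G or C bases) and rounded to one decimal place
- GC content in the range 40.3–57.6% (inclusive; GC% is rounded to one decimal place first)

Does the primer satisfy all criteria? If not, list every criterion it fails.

Base counts: A=2, T=7, G=3, C=8 (length 20).
length: length 20 ✓
homopolymer run: longest run = 5, exceeds 4 ✗
Tm: Tm = 64.9 + 41·(11 − 16.4)/20 = 53.8°C ✓
GC content: GC 11/20 = 55.0% ✓

Fails: homopolymer run.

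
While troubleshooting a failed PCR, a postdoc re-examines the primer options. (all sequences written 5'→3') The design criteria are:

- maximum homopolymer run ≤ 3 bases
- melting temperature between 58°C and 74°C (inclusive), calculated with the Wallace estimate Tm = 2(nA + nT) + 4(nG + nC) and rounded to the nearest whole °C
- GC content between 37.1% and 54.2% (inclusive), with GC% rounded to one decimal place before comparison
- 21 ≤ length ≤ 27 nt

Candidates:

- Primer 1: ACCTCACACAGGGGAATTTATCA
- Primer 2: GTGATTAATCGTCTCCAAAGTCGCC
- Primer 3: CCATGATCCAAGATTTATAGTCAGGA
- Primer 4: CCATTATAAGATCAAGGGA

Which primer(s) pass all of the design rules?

Primer 2 and Primer 3.

Primer 1 (23 nt, A=8 T=5 G=4 C=6): longest run = 4, exceeds 3 ✗; Tm = 2·13 + 4·10 = 66°C ✓; GC 10/23 = 43.5% ✓; length 23 ✓ — fails.
Primer 2 (25 nt, A=6 T=7 G=5 C=7): longest run = 3 ✓; Tm = 2·13 + 4·12 = 74°C ✓; GC 12/25 = 48.0% ✓; length 25 ✓ — passes.
Primer 3 (26 nt, A=9 T=7 G=5 C=5): longest run = 3 ✓; Tm = 2·16 + 4·10 = 72°C ✓; GC 10/26 = 38.5% ✓; length 26 ✓ — passes.
Primer 4 (19 nt, A=8 T=4 G=4 C=3): longest run = 3 ✓; Tm = 2·12 + 4·7 = 52°C, outside 58–74°C ✗; GC 7/19 = 36.8%, outside 37.1–54.2% ✗; length 19, outside 21–27 ✗ — fails.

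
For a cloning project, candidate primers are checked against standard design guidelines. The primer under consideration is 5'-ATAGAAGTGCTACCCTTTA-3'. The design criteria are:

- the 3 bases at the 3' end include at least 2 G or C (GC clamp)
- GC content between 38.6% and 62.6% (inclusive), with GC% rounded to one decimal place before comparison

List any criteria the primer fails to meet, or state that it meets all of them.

Fails: GC clamp, GC content.

Base counts: A=6, T=6, G=3, C=4 (length 19).
GC clamp: 3' end TTA has 0 G/C, need ≥2 ✗
GC content: GC 7/19 = 36.8%, outside 38.6–62.6% ✗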